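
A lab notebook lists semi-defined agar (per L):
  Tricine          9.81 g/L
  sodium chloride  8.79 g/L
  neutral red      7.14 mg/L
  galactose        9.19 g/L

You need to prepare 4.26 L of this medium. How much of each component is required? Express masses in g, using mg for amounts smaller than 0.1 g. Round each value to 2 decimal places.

Working volume: 4.26 L.
Tricine: 9.81 g/L × 4.26 L = 41.79 g
sodium chloride: 8.79 g/L × 4.26 L = 37.45 g
neutral red: 7.14 mg/L × 4.26 L = 30.42 mg
galactose: 9.19 g/L × 4.26 L = 39.15 g

Tricine 41.79 g; sodium chloride 37.45 g; neutral red 30.42 mg; galactose 39.15 g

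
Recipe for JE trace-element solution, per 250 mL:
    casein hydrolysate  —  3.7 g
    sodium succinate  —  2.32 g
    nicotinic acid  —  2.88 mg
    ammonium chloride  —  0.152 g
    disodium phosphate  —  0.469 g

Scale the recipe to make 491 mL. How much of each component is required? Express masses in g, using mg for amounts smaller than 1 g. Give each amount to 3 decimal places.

casein hydrolysate 7.267 g; sodium succinate 4.556 g; nicotinic acid 5.656 mg; ammonium chloride 298.528 mg; disodium phosphate 921.116 mg

Scale factor = 491 mL / 250 mL = 1.964.
casein hydrolysate: 3.7 g × (491 mL / 250 mL) = 7.267 g
sodium succinate: 2.32 g × (491 mL / 250 mL) = 4.556 g
nicotinic acid: 2.88 mg × (491 mL / 250 mL) = 5.656 mg
ammonium chloride: 0.152 g × (491 mL / 250 mL) = 0.298528 g = 298.528 mg
disodium phosphate: 0.469 g × (491 mL / 250 mL) = 0.921116 g = 921.116 mg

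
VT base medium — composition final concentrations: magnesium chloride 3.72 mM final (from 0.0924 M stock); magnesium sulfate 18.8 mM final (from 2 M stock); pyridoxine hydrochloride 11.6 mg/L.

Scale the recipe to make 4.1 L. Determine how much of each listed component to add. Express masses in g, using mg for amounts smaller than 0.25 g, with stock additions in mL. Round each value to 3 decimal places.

Scale factor relative to 1 L: 4.1.
magnesium chloride: V = C2·V2/C1 = 3.72 mM × 4100 mL ÷ 92.4 mM = 165.065 mL
magnesium sulfate: dilute stock: 18.8 mM × 4100 mL ÷ 2000 mM = 38.540 mL
pyridoxine hydrochloride: 11.6 mg/L × 4.1 L = 47.560 mg

magnesium chloride 165.065 mL; magnesium sulfate 38.540 mL; pyridoxine hydrochloride 47.560 mg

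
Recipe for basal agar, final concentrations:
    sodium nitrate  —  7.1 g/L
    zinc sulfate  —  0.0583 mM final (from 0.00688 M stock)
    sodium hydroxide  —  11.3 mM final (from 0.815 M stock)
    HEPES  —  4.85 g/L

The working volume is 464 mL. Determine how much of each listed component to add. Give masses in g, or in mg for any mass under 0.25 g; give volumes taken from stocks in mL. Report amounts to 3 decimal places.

sodium nitrate 3.294 g; zinc sulfate 3.932 mL; sodium hydroxide 6.433 mL; HEPES 2.250 g

Target volume = 464 mL = 0.464 L.
sodium nitrate: 7.1 g/L × 0.464 L = 3.294 g
zinc sulfate: dilute stock: 0.0583 mM × 464 mL ÷ 6.88 mM = 3.932 mL
sodium hydroxide: V = C2·V2/C1 = 11.3 mM × 464 mL ÷ 815 mM = 6.433 mL
HEPES: 4.85 g/L × 0.464 L = 2.250 g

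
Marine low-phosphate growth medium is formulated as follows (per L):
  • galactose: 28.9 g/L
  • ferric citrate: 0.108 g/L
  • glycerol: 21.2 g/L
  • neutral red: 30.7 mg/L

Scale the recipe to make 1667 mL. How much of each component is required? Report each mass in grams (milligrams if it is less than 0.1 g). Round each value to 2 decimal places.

galactose 48.18 g; ferric citrate 0.18 g; glycerol 35.34 g; neutral red 51.18 mg

Target volume = 1667 mL = 1.667 L.
galactose: 28.9 g/L × 1.667 L = 48.18 g
ferric citrate: 0.108 g/L × 1.667 L = 0.18 g
glycerol: 21.2 g/L × 1.667 L = 35.34 g
neutral red: 30.7 mg/L × 1.667 L = 51.18 mg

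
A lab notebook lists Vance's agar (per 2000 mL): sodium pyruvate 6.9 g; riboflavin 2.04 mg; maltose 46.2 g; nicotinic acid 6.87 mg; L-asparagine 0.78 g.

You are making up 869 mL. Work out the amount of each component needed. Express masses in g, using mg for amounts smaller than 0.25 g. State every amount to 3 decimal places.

sodium pyruvate 2.998 g; riboflavin 0.886 mg; maltose 20.074 g; nicotinic acid 2.985 mg; L-asparagine 0.339 g

Scale factor = 869 mL / 2000 mL = 0.4345.
sodium pyruvate: 6.9 g × (869 mL / 2000 mL) = 2.998 g
riboflavin: 2.04 mg × (869 mL / 2000 mL) = 0.886 mg
maltose: 46.2 g × (869 mL / 2000 mL) = 20.074 g
nicotinic acid: 6.87 mg × (869 mL / 2000 mL) = 2.985 mg
L-asparagine: 0.78 g × (869 mL / 2000 mL) = 0.339 g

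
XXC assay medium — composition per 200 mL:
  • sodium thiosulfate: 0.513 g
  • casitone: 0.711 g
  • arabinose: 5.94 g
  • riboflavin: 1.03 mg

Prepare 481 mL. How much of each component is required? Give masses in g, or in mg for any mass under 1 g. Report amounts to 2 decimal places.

sodium thiosulfate 1.23 g; casitone 1.71 g; arabinose 14.29 g; riboflavin 2.48 mg

Ratio of target to recipe volume: 481 / 200 = 2.405.
sodium thiosulfate: 0.513 g × (481 mL / 200 mL) = 1.23 g
casitone: 0.711 g × (481 mL / 200 mL) = 1.71 g
arabinose: 5.94 g × (481 mL / 200 mL) = 14.29 g
riboflavin: 1.03 mg × (481 mL / 200 mL) = 2.48 mg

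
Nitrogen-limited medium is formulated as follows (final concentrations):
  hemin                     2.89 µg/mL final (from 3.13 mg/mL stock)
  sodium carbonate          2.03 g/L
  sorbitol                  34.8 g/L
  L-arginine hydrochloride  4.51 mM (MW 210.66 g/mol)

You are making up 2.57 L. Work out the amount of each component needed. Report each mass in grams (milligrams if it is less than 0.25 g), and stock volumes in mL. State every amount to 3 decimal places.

Scale factor relative to 1 L: 2.57.
hemin: C1V1 = C2V2 → 2.89 µg/mL × 2570 mL ÷ 3130 µg/mL = 2.373 mL
sodium carbonate: 2.03 g/L × 2.57 L = 5.217 g
sorbitol: 34.8 g/L × 2.57 L = 89.436 g
L-arginine hydrochloride: 4.51 mmol/L × 210.66 g/mol × 2.57 L ÷ 1000 = 2.442 g

hemin 2.373 mL; sodium carbonate 5.217 g; sorbitol 89.436 g; L-arginine hydrochloride 2.442 g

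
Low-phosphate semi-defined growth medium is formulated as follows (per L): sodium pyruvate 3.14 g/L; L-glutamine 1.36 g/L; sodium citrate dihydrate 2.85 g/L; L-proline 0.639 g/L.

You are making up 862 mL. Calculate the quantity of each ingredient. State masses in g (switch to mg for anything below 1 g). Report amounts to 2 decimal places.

Working volume: 862 mL = 0.862 L.
sodium pyruvate: 3.14 g/L × 0.862 L = 2.71 g
L-glutamine: 1.36 g/L × 0.862 L = 1.17 g
sodium citrate dihydrate: 2.85 g/L × 0.862 L = 2.46 g
L-proline: 0.639 g/L × 0.862 L = 0.550818 g = 550.82 mg

sodium pyruvate 2.71 g; L-glutamine 1.17 g; sodium citrate dihydrate 2.46 g; L-proline 550.82 mg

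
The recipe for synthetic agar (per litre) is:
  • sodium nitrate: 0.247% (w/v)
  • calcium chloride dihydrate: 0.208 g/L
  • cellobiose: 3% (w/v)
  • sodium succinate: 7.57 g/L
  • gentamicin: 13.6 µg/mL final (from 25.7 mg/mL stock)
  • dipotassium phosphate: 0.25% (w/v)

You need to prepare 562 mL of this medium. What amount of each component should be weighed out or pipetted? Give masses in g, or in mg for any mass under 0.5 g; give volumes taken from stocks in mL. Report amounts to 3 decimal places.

sodium nitrate 1.388 g; calcium chloride dihydrate 116.896 mg; cellobiose 16.860 g; sodium succinate 4.254 g; gentamicin 0.297 mL; dipotassium phosphate 1.405 g

Scale factor relative to 1 L: 0.562.
sodium nitrate: 0.247% w/v = 2.47 g/L → 2.47 × 0.562 L = 1.388 g
calcium chloride dihydrate: 0.208 g/L × 0.562 L = 0.116896 g = 116.896 mg
cellobiose: 3% w/v = 30 g/L → 30 × 0.562 L = 16.860 g
sodium succinate: 7.57 g/L × 0.562 L = 4.254 g
gentamicin: C1V1 = C2V2 → 13.6 µg/mL × 562 mL ÷ 25700 µg/mL = 0.297 mL
dipotassium phosphate: 0.25 g per 100 mL × 562 mL ÷ 100 = 1.405 g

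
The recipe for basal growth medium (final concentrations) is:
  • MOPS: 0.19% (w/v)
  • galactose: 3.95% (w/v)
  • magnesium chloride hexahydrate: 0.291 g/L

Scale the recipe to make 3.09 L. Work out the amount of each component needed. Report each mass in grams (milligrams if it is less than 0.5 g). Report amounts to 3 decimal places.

Working volume: 3.09 L.
MOPS: 0.19 g per 100 mL × 3090 mL ÷ 100 = 5.871 g
galactose: 3.95% w/v = 39.5 g/L → 39.5 × 3.09 L = 122.055 g
magnesium chloride hexahydrate: 0.291 g/L × 3.09 L = 0.899 g

MOPS 5.871 g; galactose 122.055 g; magnesium chloride hexahydrate 0.899 g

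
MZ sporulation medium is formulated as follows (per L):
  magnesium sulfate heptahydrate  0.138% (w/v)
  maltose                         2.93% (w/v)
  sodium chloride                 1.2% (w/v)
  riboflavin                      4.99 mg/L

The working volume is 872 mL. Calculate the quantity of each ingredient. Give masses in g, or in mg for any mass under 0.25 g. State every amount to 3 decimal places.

magnesium sulfate heptahydrate 1.203 g; maltose 25.550 g; sodium chloride 10.464 g; riboflavin 4.351 mg

Target volume = 872 mL = 0.872 L.
magnesium sulfate heptahydrate: 0.138% w/v = 1.38 g/L → 1.38 × 0.872 L = 1.203 g
maltose: 2.93 g per 100 mL × 872 mL ÷ 100 = 25.550 g
sodium chloride: 1.2 g per 100 mL × 872 mL ÷ 100 = 10.464 g
riboflavin: 4.99 mg/L × 0.872 L = 4.351 mg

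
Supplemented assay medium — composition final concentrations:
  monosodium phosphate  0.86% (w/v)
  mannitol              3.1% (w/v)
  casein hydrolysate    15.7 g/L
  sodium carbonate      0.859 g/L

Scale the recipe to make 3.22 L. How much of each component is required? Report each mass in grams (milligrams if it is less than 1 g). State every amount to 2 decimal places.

monosodium phosphate 27.69 g; mannitol 99.82 g; casein hydrolysate 50.55 g; sodium carbonate 2.77 g

Working volume: 3.22 L.
monosodium phosphate: 0.86 g per 100 mL × 3220 mL ÷ 100 = 27.69 g
mannitol: 3.1 g per 100 mL × 3220 mL ÷ 100 = 99.82 g
casein hydrolysate: 15.7 g/L × 3.22 L = 50.55 g
sodium carbonate: 0.859 g/L × 3.22 L = 2.77 g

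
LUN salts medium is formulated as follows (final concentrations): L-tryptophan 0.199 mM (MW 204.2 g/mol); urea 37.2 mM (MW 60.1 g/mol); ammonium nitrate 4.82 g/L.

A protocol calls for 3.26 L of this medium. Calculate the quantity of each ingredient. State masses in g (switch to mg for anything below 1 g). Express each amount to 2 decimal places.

L-tryptophan 132.47 mg; urea 7.29 g; ammonium nitrate 15.71 g

Working volume: 3.26 L.
L-tryptophan: 0.199 mmol/L × 204.2 mg/mmol × 3.26 L = 132.47 mg
urea: 37.2 mmol/L × 60.1 g/mol × 3.26 L ÷ 1000 = 7.29 g
ammonium nitrate: 4.82 g/L × 3.26 L = 15.71 g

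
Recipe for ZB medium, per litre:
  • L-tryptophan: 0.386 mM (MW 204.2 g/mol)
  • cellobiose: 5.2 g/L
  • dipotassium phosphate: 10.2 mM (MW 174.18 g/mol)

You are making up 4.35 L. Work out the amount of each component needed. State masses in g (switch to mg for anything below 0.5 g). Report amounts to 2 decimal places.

L-tryptophan 342.87 mg; cellobiose 22.62 g; dipotassium phosphate 7.73 g

Scale factor relative to 1 L: 4.35.
L-tryptophan: 0.386 mmol/L × 204.2 mg/mmol × 4.35 L = 342.87 mg
cellobiose: 5.2 g/L × 4.35 L = 22.62 g
dipotassium phosphate: 10.2 mmol/L × 174.18 g/mol × 4.35 L ÷ 1000 = 7.73 g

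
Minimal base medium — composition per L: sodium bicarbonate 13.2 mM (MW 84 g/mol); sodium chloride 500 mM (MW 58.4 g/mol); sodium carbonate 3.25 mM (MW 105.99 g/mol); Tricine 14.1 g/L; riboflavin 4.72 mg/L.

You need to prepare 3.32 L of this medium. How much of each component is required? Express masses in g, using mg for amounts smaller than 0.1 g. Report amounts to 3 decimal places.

sodium bicarbonate 3.681 g; sodium chloride 96.944 g; sodium carbonate 1.144 g; Tricine 46.812 g; riboflavin 15.670 mg

Working volume: 3.32 L.
sodium bicarbonate: 13.2 mmol/L × 84 g/mol × 3.32 L ÷ 1000 = 3.681 g
sodium chloride: 500 mmol/L × 58.4 g/mol × 3.32 L ÷ 1000 = 96.944 g
sodium carbonate: 3.25 mmol/L × 105.99 g/mol × 3.32 L ÷ 1000 = 1.144 g
Tricine: 14.1 g/L × 3.32 L = 46.812 g
riboflavin: 4.72 mg/L × 3.32 L = 15.670 mg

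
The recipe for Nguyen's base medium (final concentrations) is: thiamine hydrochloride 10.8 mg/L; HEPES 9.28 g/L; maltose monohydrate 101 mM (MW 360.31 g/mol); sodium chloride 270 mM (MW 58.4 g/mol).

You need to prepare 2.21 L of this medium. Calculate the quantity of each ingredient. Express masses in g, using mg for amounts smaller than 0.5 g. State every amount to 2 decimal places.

Scale factor relative to 1 L: 2.21.
thiamine hydrochloride: 10.8 mg/L × 2.21 L = 23.87 mg
HEPES: 9.28 g/L × 2.21 L = 20.51 g
maltose monohydrate: 101 mmol/L × 360.31 g/mol × 2.21 L ÷ 1000 = 80.42 g
sodium chloride: 270 mmol/L × 58.4 g/mol × 2.21 L ÷ 1000 = 34.85 g

thiamine hydrochloride 23.87 mg; HEPES 20.51 g; maltose monohydrate 80.42 g; sodium chloride 34.85 g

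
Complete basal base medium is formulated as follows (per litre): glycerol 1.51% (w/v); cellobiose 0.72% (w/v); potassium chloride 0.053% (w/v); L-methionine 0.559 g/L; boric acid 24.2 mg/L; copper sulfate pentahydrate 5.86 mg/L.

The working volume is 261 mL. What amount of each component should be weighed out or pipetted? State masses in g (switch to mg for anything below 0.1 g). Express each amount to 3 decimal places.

Target volume = 261 mL = 0.261 L.
glycerol: 1.51% w/v = 15.1 g/L → 15.1 × 0.261 L = 3.941 g
cellobiose: 0.72 g per 100 mL × 261 mL ÷ 100 = 1.879 g
potassium chloride: 0.053% w/v = 0.53 g/L → 0.53 × 0.261 L = 0.138 g
L-methionine: 0.559 g/L × 0.261 L = 0.146 g
boric acid: 24.2 mg/L × 0.261 L = 6.316 mg
copper sulfate pentahydrate: 5.86 mg/L × 0.261 L = 1.529 mg

glycerol 3.941 g; cellobiose 1.879 g; potassium chloride 0.138 g; L-methionine 0.146 g; boric acid 6.316 mg; copper sulfate pentahydrate 1.529 mg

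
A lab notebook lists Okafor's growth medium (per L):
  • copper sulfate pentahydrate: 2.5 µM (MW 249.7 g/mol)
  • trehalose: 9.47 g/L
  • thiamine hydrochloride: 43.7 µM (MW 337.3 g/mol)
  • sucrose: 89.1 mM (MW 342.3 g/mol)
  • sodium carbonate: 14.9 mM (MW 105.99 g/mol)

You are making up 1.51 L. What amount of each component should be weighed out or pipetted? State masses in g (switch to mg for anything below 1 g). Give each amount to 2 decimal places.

Scale factor relative to 1 L: 1.51.
copper sulfate pentahydrate: 2.5 µmol/L × 249.7 g/mol × 1.51 L ÷ 1000 = 0.94 mg
trehalose: 9.47 g/L × 1.51 L = 14.30 g
thiamine hydrochloride: 43.7 µmol/L × 337.3 g/mol × 1.51 L ÷ 1000 = 22.26 mg
sucrose: 89.1 mmol/L × 342.3 g/mol × 1.51 L ÷ 1000 = 46.05 g
sodium carbonate: 14.9 mmol/L × 105.99 g/mol × 1.51 L ÷ 1000 = 2.38 g

copper sulfate pentahydrate 0.94 mg; trehalose 14.30 g; thiamine hydrochloride 22.26 mg; sucrose 46.05 g; sodium carbonate 2.38 g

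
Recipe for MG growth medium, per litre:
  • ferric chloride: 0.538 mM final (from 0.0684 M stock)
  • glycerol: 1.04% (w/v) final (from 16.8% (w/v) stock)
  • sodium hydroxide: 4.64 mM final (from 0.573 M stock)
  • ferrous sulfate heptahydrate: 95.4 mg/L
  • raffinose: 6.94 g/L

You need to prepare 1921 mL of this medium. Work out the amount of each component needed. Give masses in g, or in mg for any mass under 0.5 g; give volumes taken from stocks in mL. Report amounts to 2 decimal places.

Target volume = 1921 mL = 1.921 L.
ferric chloride: V = C2·V2/C1 = 0.538 mM × 1921 mL ÷ 68.4 mM = 15.11 mL
glycerol: dilute stock: 1.04% ÷ 16.8% × 1921 mL = 118.92 mL
sodium hydroxide: C1V1 = C2V2 → 4.64 mM × 1921 mL ÷ 573 mM = 15.56 mL
ferrous sulfate heptahydrate: 95.4 mg/L × 1.921 L = 183.26 mg
raffinose: 6.94 g/L × 1.921 L = 13.33 g

ferric chloride 15.11 mL; glycerol 118.92 mL; sodium hydroxide 15.56 mL; ferrous sulfate heptahydrate 183.26 mg; raffinose 13.33 g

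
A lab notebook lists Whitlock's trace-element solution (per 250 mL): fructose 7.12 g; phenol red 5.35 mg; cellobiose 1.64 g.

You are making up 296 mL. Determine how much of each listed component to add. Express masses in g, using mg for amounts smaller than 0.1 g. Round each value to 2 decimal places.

fructose 8.43 g; phenol red 6.33 mg; cellobiose 1.94 g

Ratio of target to recipe volume: 296 / 250 = 1.184.
fructose: 7.12 g × (296 mL / 250 mL) = 8.43 g
phenol red: 5.35 mg × (296 mL / 250 mL) = 6.33 mg
cellobiose: 1.64 g × (296 mL / 250 mL) = 1.94 g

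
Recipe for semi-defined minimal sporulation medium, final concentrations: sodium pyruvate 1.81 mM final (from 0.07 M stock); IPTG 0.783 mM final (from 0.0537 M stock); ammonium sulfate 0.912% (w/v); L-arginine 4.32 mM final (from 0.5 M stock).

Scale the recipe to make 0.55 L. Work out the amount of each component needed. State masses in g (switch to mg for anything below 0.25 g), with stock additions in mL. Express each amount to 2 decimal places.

Scale factor relative to 1 L: 0.55.
sodium pyruvate: V = C2·V2/C1 = 1.81 mM × 550 mL ÷ 70 mM = 14.22 mL
IPTG: C1V1 = C2V2 → 0.783 mM × 550 mL ÷ 53.7 mM = 8.02 mL
ammonium sulfate: 0.912% w/v = 9.12 g/L → 9.12 × 0.55 L = 5.02 g
L-arginine: dilute stock: 4.32 mM × 550 mL ÷ 500 mM = 4.75 mL

sodium pyruvate 14.22 mL; IPTG 8.02 mL; ammonium sulfate 5.02 g; L-arginine 4.75 mL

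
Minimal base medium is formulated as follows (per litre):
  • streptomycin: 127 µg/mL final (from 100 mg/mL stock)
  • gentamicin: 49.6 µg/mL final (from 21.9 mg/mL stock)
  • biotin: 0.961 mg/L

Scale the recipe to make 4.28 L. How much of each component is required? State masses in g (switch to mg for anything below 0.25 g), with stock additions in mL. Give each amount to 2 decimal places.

Working volume: 4.28 L.
streptomycin: V = C2·V2/C1 = 127 µg/mL × 4280 mL ÷ 100000 µg/mL = 5.44 mL
gentamicin: dilute stock: 49.6 µg/mL × 4280 mL ÷ 21900 µg/mL = 9.69 mL
biotin: 0.961 mg/L × 4.28 L = 4.11 mg

streptomycin 5.44 mL; gentamicin 9.69 mL; biotin 4.11 mg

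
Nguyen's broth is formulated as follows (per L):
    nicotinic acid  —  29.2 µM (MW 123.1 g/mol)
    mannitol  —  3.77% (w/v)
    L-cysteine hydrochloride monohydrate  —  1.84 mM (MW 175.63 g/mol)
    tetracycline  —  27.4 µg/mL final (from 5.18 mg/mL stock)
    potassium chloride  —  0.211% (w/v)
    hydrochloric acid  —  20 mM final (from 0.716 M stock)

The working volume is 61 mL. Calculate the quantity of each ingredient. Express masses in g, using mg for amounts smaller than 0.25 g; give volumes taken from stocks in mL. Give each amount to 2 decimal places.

nicotinic acid 0.22 mg; mannitol 2.30 g; L-cysteine hydrochloride monohydrate 19.71 mg; tetracycline 0.32 mL; potassium chloride 128.71 mg; hydrochloric acid 1.70 mL

Scale factor relative to 1 L: 0.061.
nicotinic acid: 29.2 µmol/L × 123.1 g/mol × 0.061 L ÷ 1000 = 0.22 mg
mannitol: 3.77% w/v = 37.7 g/L → 37.7 × 0.061 L = 2.30 g
L-cysteine hydrochloride monohydrate: 1.84 mmol/L × 175.63 mg/mmol × 0.061 L = 19.71 mg
tetracycline: C1V1 = C2V2 → 27.4 µg/mL × 61 mL ÷ 5180 µg/mL = 0.32 mL
potassium chloride: 0.211% w/v = 2.11 g/L → 2.11 × 0.061 L = 0.12871 g = 128.71 mg
hydrochloric acid: dilute stock: 20 mM × 61 mL ÷ 716 mM = 1.70 mL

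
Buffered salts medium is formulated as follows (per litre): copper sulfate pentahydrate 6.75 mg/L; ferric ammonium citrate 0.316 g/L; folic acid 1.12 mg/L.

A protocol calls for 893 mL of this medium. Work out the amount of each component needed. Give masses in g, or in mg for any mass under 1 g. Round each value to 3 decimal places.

copper sulfate pentahydrate 6.028 mg; ferric ammonium citrate 282.188 mg; folic acid 1.000 mg

Scale factor relative to 1 L: 0.893.
copper sulfate pentahydrate: 6.75 mg/L × 0.893 L = 6.028 mg
ferric ammonium citrate: 0.316 g/L × 0.893 L = 0.282188 g = 282.188 mg
folic acid: 1.12 mg/L × 0.893 L = 1.000 mg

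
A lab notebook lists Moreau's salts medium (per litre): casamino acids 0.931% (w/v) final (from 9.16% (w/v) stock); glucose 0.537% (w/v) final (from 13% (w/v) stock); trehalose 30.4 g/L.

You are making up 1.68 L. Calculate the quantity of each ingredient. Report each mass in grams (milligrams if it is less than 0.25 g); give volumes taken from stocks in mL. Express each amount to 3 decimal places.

Scale factor relative to 1 L: 1.68.
casamino acids: C1V1 = C2V2 → 0.931% ÷ 9.16% × 1680 mL = 170.751 mL
glucose: dilute stock: 0.537% ÷ 13% × 1680 mL = 69.397 mL
trehalose: 30.4 g/L × 1.68 L = 51.072 g

casamino acids 170.751 mL; glucose 69.397 mL; trehalose 51.072 g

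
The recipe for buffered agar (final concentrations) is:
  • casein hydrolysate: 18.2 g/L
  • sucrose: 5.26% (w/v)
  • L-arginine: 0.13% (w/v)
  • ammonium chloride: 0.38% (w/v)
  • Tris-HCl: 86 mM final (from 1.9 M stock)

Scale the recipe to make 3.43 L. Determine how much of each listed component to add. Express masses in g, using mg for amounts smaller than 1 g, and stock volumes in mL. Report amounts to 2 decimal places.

Scale factor relative to 1 L: 3.43.
casein hydrolysate: 18.2 g/L × 3.43 L = 62.43 g
sucrose: 5.26 g per 100 mL × 3430 mL ÷ 100 = 180.42 g
L-arginine: 0.13 g per 100 mL × 3430 mL ÷ 100 = 4.46 g
ammonium chloride: 0.38% w/v = 3.8 g/L → 3.8 × 3.43 L = 13.03 g
Tris-HCl: dilute stock: 86 mM × 3430 mL ÷ 1900 mM = 155.25 mL

casein hydrolysate 62.43 g; sucrose 180.42 g; L-arginine 4.46 g; ammonium chloride 13.03 g; Tris-HCl 155.25 mL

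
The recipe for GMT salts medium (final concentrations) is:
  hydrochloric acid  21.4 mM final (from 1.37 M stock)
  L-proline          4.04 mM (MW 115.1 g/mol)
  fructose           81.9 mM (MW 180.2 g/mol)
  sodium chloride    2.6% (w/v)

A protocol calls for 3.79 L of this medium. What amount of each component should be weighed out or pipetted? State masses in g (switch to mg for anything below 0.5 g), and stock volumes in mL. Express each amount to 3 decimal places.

hydrochloric acid 59.201 mL; L-proline 1.762 g; fructose 55.934 g; sodium chloride 98.540 g

Scale factor relative to 1 L: 3.79.
hydrochloric acid: V = C2·V2/C1 = 21.4 mM × 3790 mL ÷ 1370 mM = 59.201 mL
L-proline: 4.04 mmol/L × 115.1 g/mol × 3.79 L ÷ 1000 = 1.762 g
fructose: 81.9 mmol/L × 180.2 g/mol × 3.79 L ÷ 1000 = 55.934 g
sodium chloride: 2.6 g per 100 mL × 3790 mL ÷ 100 = 98.540 g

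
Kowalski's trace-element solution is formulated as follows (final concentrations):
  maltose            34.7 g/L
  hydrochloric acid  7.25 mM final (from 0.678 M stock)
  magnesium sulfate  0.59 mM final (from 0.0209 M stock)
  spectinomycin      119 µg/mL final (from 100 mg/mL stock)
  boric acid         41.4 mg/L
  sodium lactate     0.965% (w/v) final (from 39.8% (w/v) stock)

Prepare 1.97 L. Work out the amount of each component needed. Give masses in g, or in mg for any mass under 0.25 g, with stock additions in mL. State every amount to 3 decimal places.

maltose 68.359 g; hydrochloric acid 21.066 mL; magnesium sulfate 55.612 mL; spectinomycin 2.344 mL; boric acid 81.558 mg; sodium lactate 47.765 mL

Scale factor relative to 1 L: 1.97.
maltose: 34.7 g/L × 1.97 L = 68.359 g
hydrochloric acid: V = C2·V2/C1 = 7.25 mM × 1970 mL ÷ 678 mM = 21.066 mL
magnesium sulfate: V = C2·V2/C1 = 0.59 mM × 1970 mL ÷ 20.9 mM = 55.612 mL
spectinomycin: C1V1 = C2V2 → 119 µg/mL × 1970 mL ÷ 100000 µg/mL = 2.344 mL
boric acid: 41.4 mg/L × 1.97 L = 81.558 mg
sodium lactate: C1V1 = C2V2 → 0.965% ÷ 39.8% × 1970 mL = 47.765 mL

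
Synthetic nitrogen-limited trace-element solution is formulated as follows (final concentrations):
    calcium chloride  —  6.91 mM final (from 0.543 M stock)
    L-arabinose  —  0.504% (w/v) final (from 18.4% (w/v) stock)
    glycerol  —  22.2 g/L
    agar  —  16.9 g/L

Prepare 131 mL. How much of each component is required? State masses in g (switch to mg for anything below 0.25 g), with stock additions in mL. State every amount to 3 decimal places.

calcium chloride 1.667 mL; L-arabinose 3.588 mL; glycerol 2.908 g; agar 2.214 g

Scale factor relative to 1 L: 0.131.
calcium chloride: C1V1 = C2V2 → 6.91 mM × 131 mL ÷ 543 mM = 1.667 mL
L-arabinose: V = C2·V2/C1 = 0.504% ÷ 18.4% × 131 mL = 3.588 mL
glycerol: 22.2 g/L × 0.131 L = 2.908 g
agar: 16.9 g/L × 0.131 L = 2.214 g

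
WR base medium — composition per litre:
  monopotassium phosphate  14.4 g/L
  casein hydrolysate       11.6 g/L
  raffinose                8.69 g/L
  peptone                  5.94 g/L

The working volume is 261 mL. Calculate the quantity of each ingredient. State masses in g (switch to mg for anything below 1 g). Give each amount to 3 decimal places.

Scale factor relative to 1 L: 0.261.
monopotassium phosphate: 14.4 g/L × 0.261 L = 3.758 g
casein hydrolysate: 11.6 g/L × 0.261 L = 3.028 g
raffinose: 8.69 g/L × 0.261 L = 2.268 g
peptone: 5.94 g/L × 0.261 L = 1.550 g

monopotassium phosphate 3.758 g; casein hydrolysate 3.028 g; raffinose 2.268 g; peptone 1.550 g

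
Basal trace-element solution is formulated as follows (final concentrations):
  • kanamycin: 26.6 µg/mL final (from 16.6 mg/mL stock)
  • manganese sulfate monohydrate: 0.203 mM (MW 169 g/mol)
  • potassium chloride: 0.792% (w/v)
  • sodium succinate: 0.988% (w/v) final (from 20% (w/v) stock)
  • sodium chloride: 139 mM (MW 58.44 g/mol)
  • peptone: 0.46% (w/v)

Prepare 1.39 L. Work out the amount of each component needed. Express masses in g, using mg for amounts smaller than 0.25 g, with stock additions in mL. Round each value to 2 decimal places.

Working volume: 1.39 L.
kanamycin: V = C2·V2/C1 = 26.6 µg/mL × 1390 mL ÷ 16600 µg/mL = 2.23 mL
manganese sulfate monohydrate: 0.203 mmol/L × 169 mg/mmol × 1.39 L = 47.69 mg
potassium chloride: 0.792% w/v = 7.92 g/L → 7.92 × 1.39 L = 11.01 g
sodium succinate: V = C2·V2/C1 = 0.988% ÷ 20% × 1390 mL = 68.67 mL
sodium chloride: 139 mmol/L × 58.44 g/mol × 1.39 L ÷ 1000 = 11.29 g
peptone: 0.46% w/v = 4.6 g/L → 4.6 × 1.39 L = 6.39 g

kanamycin 2.23 mL; manganese sulfate monohydrate 47.69 mg; potassium chloride 11.01 g; sodium succinate 68.67 mL; sodium chloride 11.29 g; peptone 6.39 g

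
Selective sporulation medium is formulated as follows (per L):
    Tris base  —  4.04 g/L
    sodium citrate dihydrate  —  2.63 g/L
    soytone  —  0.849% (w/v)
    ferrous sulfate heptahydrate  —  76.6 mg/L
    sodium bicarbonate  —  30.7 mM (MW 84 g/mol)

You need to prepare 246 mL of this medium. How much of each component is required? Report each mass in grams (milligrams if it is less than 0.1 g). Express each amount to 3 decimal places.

Scale factor relative to 1 L: 0.246.
Tris base: 4.04 g/L × 0.246 L = 0.994 g
sodium citrate dihydrate: 2.63 g/L × 0.246 L = 0.647 g
soytone: 0.849% w/v = 8.49 g/L → 8.49 × 0.246 L = 2.089 g
ferrous sulfate heptahydrate: 76.6 mg/L × 0.246 L = 18.844 mg
sodium bicarbonate: 30.7 mmol/L × 84 g/mol × 0.246 L ÷ 1000 = 0.634 g

Tris base 0.994 g; sodium citrate dihydrate 0.647 g; soytone 2.089 g; ferrous sulfate heptahydrate 18.844 mg; sodium bicarbonate 0.634 g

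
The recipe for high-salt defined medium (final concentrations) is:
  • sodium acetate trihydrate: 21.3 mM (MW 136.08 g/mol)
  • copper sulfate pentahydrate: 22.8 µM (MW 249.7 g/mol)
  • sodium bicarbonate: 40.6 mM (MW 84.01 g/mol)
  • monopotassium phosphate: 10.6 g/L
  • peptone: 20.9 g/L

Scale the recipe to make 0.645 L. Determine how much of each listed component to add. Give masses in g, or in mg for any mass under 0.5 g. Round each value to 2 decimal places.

sodium acetate trihydrate 1.87 g; copper sulfate pentahydrate 3.67 mg; sodium bicarbonate 2.20 g; monopotassium phosphate 6.84 g; peptone 13.48 g

Working volume: 0.645 L.
sodium acetate trihydrate: 21.3 mmol/L × 136.08 g/mol × 0.645 L ÷ 1000 = 1.87 g
copper sulfate pentahydrate: 22.8 µmol/L × 249.7 g/mol × 0.645 L ÷ 1000 = 3.67 mg
sodium bicarbonate: 40.6 mmol/L × 84.01 g/mol × 0.645 L ÷ 1000 = 2.20 g
monopotassium phosphate: 10.6 g/L × 0.645 L = 6.84 g
peptone: 20.9 g/L × 0.645 L = 13.48 g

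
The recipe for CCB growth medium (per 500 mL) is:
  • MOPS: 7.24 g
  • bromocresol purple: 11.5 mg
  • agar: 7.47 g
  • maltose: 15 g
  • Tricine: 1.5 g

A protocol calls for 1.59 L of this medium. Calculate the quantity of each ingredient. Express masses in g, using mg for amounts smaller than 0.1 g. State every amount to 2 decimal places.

MOPS 23.02 g; bromocresol purple 36.57 mg; agar 23.75 g; maltose 47.70 g; Tricine 4.77 g

Ratio of target to recipe volume: 1590 / 500 = 3.18.
MOPS: 7.24 g × (1590 mL / 500 mL) = 23.02 g
bromocresol purple: 11.5 mg × (1590 mL / 500 mL) = 36.57 mg
agar: 7.47 g × (1590 mL / 500 mL) = 23.75 g
maltose: 15 g × (1590 mL / 500 mL) = 47.70 g
Tricine: 1.5 g × (1590 mL / 500 mL) = 4.77 g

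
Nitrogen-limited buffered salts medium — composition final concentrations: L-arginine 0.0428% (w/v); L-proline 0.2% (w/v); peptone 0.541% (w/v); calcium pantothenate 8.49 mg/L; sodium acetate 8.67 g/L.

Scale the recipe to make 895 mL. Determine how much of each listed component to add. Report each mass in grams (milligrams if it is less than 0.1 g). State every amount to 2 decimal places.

L-arginine 0.38 g; L-proline 1.79 g; peptone 4.84 g; calcium pantothenate 7.60 mg; sodium acetate 7.76 g

Scale factor relative to 1 L: 0.895.
L-arginine: 0.0428 g per 100 mL × 895 mL ÷ 100 = 0.38 g
L-proline: 0.2% w/v = 2 g/L → 2 × 0.895 L = 1.79 g
peptone: 0.541 g per 100 mL × 895 mL ÷ 100 = 4.84 g
calcium pantothenate: 8.49 mg/L × 0.895 L = 7.60 mg
sodium acetate: 8.67 g/L × 0.895 L = 7.76 g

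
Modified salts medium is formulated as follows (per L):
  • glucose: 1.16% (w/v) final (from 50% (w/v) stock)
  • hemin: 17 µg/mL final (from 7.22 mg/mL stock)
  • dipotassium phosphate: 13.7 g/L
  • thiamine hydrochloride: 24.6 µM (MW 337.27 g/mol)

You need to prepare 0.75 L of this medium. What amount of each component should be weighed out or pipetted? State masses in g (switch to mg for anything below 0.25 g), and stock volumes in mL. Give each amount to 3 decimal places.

glucose 17.400 mL; hemin 1.766 mL; dipotassium phosphate 10.275 g; thiamine hydrochloride 6.223 mg

Scale factor relative to 1 L: 0.75.
glucose: dilute stock: 1.16% ÷ 50% × 750 mL = 17.400 mL
hemin: C1V1 = C2V2 → 17 µg/mL × 750 mL ÷ 7220 µg/mL = 1.766 mL
dipotassium phosphate: 13.7 g/L × 0.75 L = 10.275 g
thiamine hydrochloride: 24.6 µmol/L × 337.27 g/mol × 0.75 L ÷ 1000 = 6.223 mg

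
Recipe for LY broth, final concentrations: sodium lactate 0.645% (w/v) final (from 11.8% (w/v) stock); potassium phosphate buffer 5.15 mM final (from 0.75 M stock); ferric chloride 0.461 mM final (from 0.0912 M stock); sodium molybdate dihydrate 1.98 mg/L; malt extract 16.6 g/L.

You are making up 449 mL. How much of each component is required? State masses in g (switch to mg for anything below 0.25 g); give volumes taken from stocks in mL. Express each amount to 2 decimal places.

sodium lactate 24.54 mL; potassium phosphate buffer 3.08 mL; ferric chloride 2.27 mL; sodium molybdate dihydrate 0.89 mg; malt extract 7.45 g

Scale factor relative to 1 L: 0.449.
sodium lactate: V = C2·V2/C1 = 0.645% ÷ 11.8% × 449 mL = 24.54 mL
potassium phosphate buffer: dilute stock: 5.15 mM × 449 mL ÷ 750 mM = 3.08 mL
ferric chloride: dilute stock: 0.461 mM × 449 mL ÷ 91.2 mM = 2.27 mL
sodium molybdate dihydrate: 1.98 mg/L × 0.449 L = 0.89 mg
malt extract: 16.6 g/L × 0.449 L = 7.45 g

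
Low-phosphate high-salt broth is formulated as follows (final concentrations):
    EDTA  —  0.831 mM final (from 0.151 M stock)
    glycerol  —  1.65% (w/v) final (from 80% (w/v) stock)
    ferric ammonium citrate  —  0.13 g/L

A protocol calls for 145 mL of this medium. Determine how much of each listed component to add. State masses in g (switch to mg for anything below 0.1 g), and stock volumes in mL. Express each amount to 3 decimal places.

EDTA 0.798 mL; glycerol 2.991 mL; ferric ammonium citrate 18.850 mg

Scale factor relative to 1 L: 0.145.
EDTA: C1V1 = C2V2 → 0.831 mM × 145 mL ÷ 151 mM = 0.798 mL
glycerol: V = C2·V2/C1 = 1.65% ÷ 80% × 145 mL = 2.991 mL
ferric ammonium citrate: 0.13 g/L × 0.145 L = 0.01885 g = 18.850 mg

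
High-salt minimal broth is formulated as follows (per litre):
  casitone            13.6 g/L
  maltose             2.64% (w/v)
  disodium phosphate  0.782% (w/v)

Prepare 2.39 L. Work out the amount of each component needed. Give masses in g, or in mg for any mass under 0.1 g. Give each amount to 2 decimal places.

Working volume: 2.39 L.
casitone: 13.6 g/L × 2.39 L = 32.50 g
maltose: 2.64% w/v = 26.4 g/L → 26.4 × 2.39 L = 63.10 g
disodium phosphate: 0.782 g per 100 mL × 2390 mL ÷ 100 = 18.69 g

casitone 32.50 g; maltose 63.10 g; disodium phosphate 18.69 g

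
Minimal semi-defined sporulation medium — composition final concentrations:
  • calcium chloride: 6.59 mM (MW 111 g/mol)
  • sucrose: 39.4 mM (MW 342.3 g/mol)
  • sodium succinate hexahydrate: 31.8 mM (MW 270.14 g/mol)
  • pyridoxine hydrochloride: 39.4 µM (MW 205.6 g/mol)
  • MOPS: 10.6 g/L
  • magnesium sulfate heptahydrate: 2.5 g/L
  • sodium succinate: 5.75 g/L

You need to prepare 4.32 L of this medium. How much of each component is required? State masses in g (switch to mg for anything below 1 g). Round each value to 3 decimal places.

Working volume: 4.32 L.
calcium chloride: 6.59 mmol/L × 111 g/mol × 4.32 L ÷ 1000 = 3.160 g
sucrose: 39.4 mmol/L × 342.3 g/mol × 4.32 L ÷ 1000 = 58.262 g
sodium succinate hexahydrate: 31.8 mmol/L × 270.14 g/mol × 4.32 L ÷ 1000 = 37.111 g
pyridoxine hydrochloride: 39.4 µmol/L × 205.6 g/mol × 4.32 L ÷ 1000 = 34.995 mg
MOPS: 10.6 g/L × 4.32 L = 45.792 g
magnesium sulfate heptahydrate: 2.5 g/L × 4.32 L = 10.800 g
sodium succinate: 5.75 g/L × 4.32 L = 24.840 g

calcium chloride 3.160 g; sucrose 58.262 g; sodium succinate hexahydrate 37.111 g; pyridoxine hydrochloride 34.995 mg; MOPS 45.792 g; magnesium sulfate heptahydrate 10.800 g; sodium succinate 24.840 g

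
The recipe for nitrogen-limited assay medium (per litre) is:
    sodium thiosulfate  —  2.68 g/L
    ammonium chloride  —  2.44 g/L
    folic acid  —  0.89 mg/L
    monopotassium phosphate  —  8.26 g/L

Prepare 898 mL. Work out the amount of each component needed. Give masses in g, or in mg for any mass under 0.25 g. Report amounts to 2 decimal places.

sodium thiosulfate 2.41 g; ammonium chloride 2.19 g; folic acid 0.80 mg; monopotassium phosphate 7.42 g

Working volume: 898 mL = 0.898 L.
sodium thiosulfate: 2.68 g/L × 0.898 L = 2.41 g
ammonium chloride: 2.44 g/L × 0.898 L = 2.19 g
folic acid: 0.89 mg/L × 0.898 L = 0.80 mg
monopotassium phosphate: 8.26 g/L × 0.898 L = 7.42 g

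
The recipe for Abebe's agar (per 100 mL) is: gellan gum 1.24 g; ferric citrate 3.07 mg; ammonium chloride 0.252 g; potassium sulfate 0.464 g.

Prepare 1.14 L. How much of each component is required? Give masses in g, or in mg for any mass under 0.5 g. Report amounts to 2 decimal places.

gellan gum 14.14 g; ferric citrate 35.00 mg; ammonium chloride 2.87 g; potassium sulfate 5.29 g

Ratio of target to recipe volume: 1140 / 100 = 11.4.
gellan gum: 1.24 g × (1140 mL / 100 mL) = 14.14 g
ferric citrate: 3.07 mg × (1140 mL / 100 mL) = 35.00 mg
ammonium chloride: 0.252 g × (1140 mL / 100 mL) = 2.87 g
potassium sulfate: 0.464 g × (1140 mL / 100 mL) = 5.29 g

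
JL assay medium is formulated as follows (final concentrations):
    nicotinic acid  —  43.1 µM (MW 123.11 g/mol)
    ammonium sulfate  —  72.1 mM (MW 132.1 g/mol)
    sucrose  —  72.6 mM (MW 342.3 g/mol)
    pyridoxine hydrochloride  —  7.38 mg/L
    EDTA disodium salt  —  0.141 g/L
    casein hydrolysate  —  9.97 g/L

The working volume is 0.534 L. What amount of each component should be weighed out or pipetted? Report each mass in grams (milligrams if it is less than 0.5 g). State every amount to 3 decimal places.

Working volume: 0.534 L.
nicotinic acid: 43.1 µmol/L × 123.11 g/mol × 0.534 L ÷ 1000 = 2.833 mg
ammonium sulfate: 72.1 mmol/L × 132.1 g/mol × 0.534 L ÷ 1000 = 5.086 g
sucrose: 72.6 mmol/L × 342.3 g/mol × 0.534 L ÷ 1000 = 13.270 g
pyridoxine hydrochloride: 7.38 mg/L × 0.534 L = 3.941 mg
EDTA disodium salt: 0.141 g/L × 0.534 L = 0.075294 g = 75.294 mg
casein hydrolysate: 9.97 g/L × 0.534 L = 5.324 g

nicotinic acid 2.833 mg; ammonium sulfate 5.086 g; sucrose 13.270 g; pyridoxine hydrochloride 3.941 mg; EDTA disodium salt 75.294 mg; casein hydrolysate 5.324 g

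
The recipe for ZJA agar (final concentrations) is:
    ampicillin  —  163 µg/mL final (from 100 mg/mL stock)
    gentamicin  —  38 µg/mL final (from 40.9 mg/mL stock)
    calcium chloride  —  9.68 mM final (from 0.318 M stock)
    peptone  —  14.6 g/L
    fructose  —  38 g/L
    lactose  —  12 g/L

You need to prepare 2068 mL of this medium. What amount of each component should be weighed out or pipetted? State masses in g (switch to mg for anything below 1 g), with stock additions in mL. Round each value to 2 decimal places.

ampicillin 3.37 mL; gentamicin 1.92 mL; calcium chloride 62.95 mL; peptone 30.19 g; fructose 78.58 g; lactose 24.82 g

Scale factor relative to 1 L: 2.068.
ampicillin: C1V1 = C2V2 → 163 µg/mL × 2068 mL ÷ 100000 µg/mL = 3.37 mL
gentamicin: C1V1 = C2V2 → 38 µg/mL × 2068 mL ÷ 40900 µg/mL = 1.92 mL
calcium chloride: C1V1 = C2V2 → 9.68 mM × 2068 mL ÷ 318 mM = 62.95 mL
peptone: 14.6 g/L × 2.068 L = 30.19 g
fructose: 38 g/L × 2.068 L = 78.58 g
lactose: 12 g/L × 2.068 L = 24.82 g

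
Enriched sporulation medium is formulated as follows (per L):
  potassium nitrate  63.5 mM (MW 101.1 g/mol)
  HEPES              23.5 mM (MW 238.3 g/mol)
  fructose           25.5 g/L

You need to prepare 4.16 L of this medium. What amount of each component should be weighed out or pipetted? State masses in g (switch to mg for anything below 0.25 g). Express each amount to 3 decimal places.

potassium nitrate 26.707 g; HEPES 23.296 g; fructose 106.080 g

Working volume: 4.16 L.
potassium nitrate: 63.5 mmol/L × 101.1 g/mol × 4.16 L ÷ 1000 = 26.707 g
HEPES: 23.5 mmol/L × 238.3 g/mol × 4.16 L ÷ 1000 = 23.296 g
fructose: 25.5 g/L × 4.16 L = 106.080 g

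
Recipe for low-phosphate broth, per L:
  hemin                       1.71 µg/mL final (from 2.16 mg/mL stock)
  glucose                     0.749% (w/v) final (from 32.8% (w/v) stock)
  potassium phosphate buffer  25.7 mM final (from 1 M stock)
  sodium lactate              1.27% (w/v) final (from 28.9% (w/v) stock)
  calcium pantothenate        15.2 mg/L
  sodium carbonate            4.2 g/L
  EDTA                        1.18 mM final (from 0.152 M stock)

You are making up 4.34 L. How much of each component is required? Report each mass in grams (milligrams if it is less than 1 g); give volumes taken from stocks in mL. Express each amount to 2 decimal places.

hemin 3.44 mL; glucose 99.11 mL; potassium phosphate buffer 111.54 mL; sodium lactate 190.72 mL; calcium pantothenate 65.97 mg; sodium carbonate 18.23 g; EDTA 33.69 mL

Scale factor relative to 1 L: 4.34.
hemin: C1V1 = C2V2 → 1.71 µg/mL × 4340 mL ÷ 2160 µg/mL = 3.44 mL
glucose: V = C2·V2/C1 = 0.749% ÷ 32.8% × 4340 mL = 99.11 mL
potassium phosphate buffer: C1V1 = C2V2 → 25.7 mM × 4340 mL ÷ 1000 mM = 111.54 mL
sodium lactate: dilute stock: 1.27% ÷ 28.9% × 4340 mL = 190.72 mL
calcium pantothenate: 15.2 mg/L × 4.34 L = 65.97 mg
sodium carbonate: 4.2 g/L × 4.34 L = 18.23 g
EDTA: C1V1 = C2V2 → 1.18 mM × 4340 mL ÷ 152 mM = 33.69 mL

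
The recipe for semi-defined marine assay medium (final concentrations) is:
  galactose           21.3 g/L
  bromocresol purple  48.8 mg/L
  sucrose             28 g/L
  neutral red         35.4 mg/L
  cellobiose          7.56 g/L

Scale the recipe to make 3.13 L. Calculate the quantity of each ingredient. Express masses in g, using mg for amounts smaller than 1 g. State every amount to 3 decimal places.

Working volume: 3.13 L.
galactose: 21.3 g/L × 3.13 L = 66.669 g
bromocresol purple: 48.8 mg/L × 3.13 L = 152.744 mg
sucrose: 28 g/L × 3.13 L = 87.640 g
neutral red: 35.4 mg/L × 3.13 L = 110.802 mg
cellobiose: 7.56 g/L × 3.13 L = 23.663 g

galactose 66.669 g; bromocresol purple 152.744 mg; sucrose 87.640 g; neutral red 110.802 mg; cellobiose 23.663 g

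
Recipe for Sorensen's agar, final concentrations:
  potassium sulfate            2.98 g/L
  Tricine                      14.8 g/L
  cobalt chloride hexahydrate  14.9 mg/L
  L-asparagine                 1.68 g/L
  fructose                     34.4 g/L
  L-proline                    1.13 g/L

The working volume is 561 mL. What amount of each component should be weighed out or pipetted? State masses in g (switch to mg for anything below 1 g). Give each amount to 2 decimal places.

Target volume = 561 mL = 0.561 L.
potassium sulfate: 2.98 g/L × 0.561 L = 1.67 g
Tricine: 14.8 g/L × 0.561 L = 8.30 g
cobalt chloride hexahydrate: 14.9 mg/L × 0.561 L = 8.36 mg
L-asparagine: 1.68 g/L × 0.561 L = 0.94248 g = 942.48 mg
fructose: 34.4 g/L × 0.561 L = 19.30 g
L-proline: 1.13 g/L × 0.561 L = 0.63393 g = 633.93 mg

potassium sulfate 1.67 g; Tricine 8.30 g; cobalt chloride hexahydrate 8.36 mg; L-asparagine 942.48 mg; fructose 19.30 g; L-proline 633.93 mg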